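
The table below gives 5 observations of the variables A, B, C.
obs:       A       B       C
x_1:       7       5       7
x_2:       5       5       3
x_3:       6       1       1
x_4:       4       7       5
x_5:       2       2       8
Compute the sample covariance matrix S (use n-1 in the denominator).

Step 1 — column means:
  mean(A) = (7 + 5 + 6 + 4 + 2) / 5 = 24/5 = 4.8
  mean(B) = (5 + 5 + 1 + 7 + 2) / 5 = 20/5 = 4
  mean(C) = (7 + 3 + 1 + 5 + 8) / 5 = 24/5 = 4.8

Step 2 — sample covariance S[i,j] = (1/(n-1)) · Σ_k (x_{k,i} - mean_i) · (x_{k,j} - mean_j), with n-1 = 4.
  S[A,A] = ((2.2)·(2.2) + (0.2)·(0.2) + (1.2)·(1.2) + (-0.8)·(-0.8) + (-2.8)·(-2.8)) / 4 = 14.8/4 = 3.7
  S[A,B] = ((2.2)·(1) + (0.2)·(1) + (1.2)·(-3) + (-0.8)·(3) + (-2.8)·(-2)) / 4 = 2/4 = 0.5
  S[A,C] = ((2.2)·(2.2) + (0.2)·(-1.8) + (1.2)·(-3.8) + (-0.8)·(0.2) + (-2.8)·(3.2)) / 4 = -9.2/4 = -2.3
  S[B,B] = ((1)·(1) + (1)·(1) + (-3)·(-3) + (3)·(3) + (-2)·(-2)) / 4 = 24/4 = 6
  S[B,C] = ((1)·(2.2) + (1)·(-1.8) + (-3)·(-3.8) + (3)·(0.2) + (-2)·(3.2)) / 4 = 6/4 = 1.5
  S[C,C] = ((2.2)·(2.2) + (-1.8)·(-1.8) + (-3.8)·(-3.8) + (0.2)·(0.2) + (3.2)·(3.2)) / 4 = 32.8/4 = 8.2

S is symmetric (S[j,i] = S[i,j]). Assembling:

S = [[3.7, 0.5, -2.3],
 [0.5, 6, 1.5],
 [-2.3, 1.5, 8.2]]


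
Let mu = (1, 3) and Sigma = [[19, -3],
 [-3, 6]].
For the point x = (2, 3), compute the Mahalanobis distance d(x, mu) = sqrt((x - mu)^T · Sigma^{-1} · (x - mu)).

Step 1 — centre the observation: (x - mu) = (1, 0).

Step 2 — invert Sigma. det(Sigma) = 19·6 - (-3)² = 105.
  Sigma^{-1} = (1/det) · [[d, -b], [-b, a]] = [[0.0571, 0.0286],
 [0.0286, 0.181]].

Step 3 — form the quadratic (x - mu)^T · Sigma^{-1} · (x - mu):
  Sigma^{-1} · (x - mu) = (0.0571, 0.0286).
  (x - mu)^T · [Sigma^{-1} · (x - mu)] = (1)·(0.0571) + (0)·(0.0286) = 0.0571.

Step 4 — take square root: d = √(0.0571) ≈ 0.239.

d(x, mu) = √(0.0571) ≈ 0.239


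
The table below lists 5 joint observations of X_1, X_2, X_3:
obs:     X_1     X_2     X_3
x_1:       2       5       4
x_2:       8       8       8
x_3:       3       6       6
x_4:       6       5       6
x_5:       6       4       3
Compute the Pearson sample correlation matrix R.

Step 1 — column means:
  mean(X_1) = (2 + 8 + 3 + 6 + 6) / 5 = 25/5 = 5
  mean(X_2) = (5 + 8 + 6 + 5 + 4) / 5 = 28/5 = 5.6
  mean(X_3) = (4 + 8 + 6 + 6 + 3) / 5 = 27/5 = 5.4

Step 2 — sample variances and covariances s[i,j] = (1/(n-1)) · Σ_k (x_{k,i} - mean_i) · (x_{k,j} - mean_j), with n-1 = 4:
  s[X_1,X_1] = ((-3)·(-3) + (3)·(3) + (-2)·(-2) + (1)·(1) + (1)·(1)) / 4 = 24/4 = 6
  s[X_1,X_2] = ((-3)·(-0.6) + (3)·(2.4) + (-2)·(0.4) + (1)·(-0.6) + (1)·(-1.6)) / 4 = 6/4 = 1.5
  s[X_1,X_3] = ((-3)·(-1.4) + (3)·(2.6) + (-2)·(0.6) + (1)·(0.6) + (1)·(-2.4)) / 4 = 9/4 = 2.25
  s[X_2,X_2] = ((-0.6)·(-0.6) + (2.4)·(2.4) + (0.4)·(0.4) + (-0.6)·(-0.6) + (-1.6)·(-1.6)) / 4 = 9.2/4 = 2.3
  s[X_2,X_3] = ((-0.6)·(-1.4) + (2.4)·(2.6) + (0.4)·(0.6) + (-0.6)·(0.6) + (-1.6)·(-2.4)) / 4 = 10.8/4 = 2.7
  s[X_3,X_3] = ((-1.4)·(-1.4) + (2.6)·(2.6) + (0.6)·(0.6) + (0.6)·(0.6) + (-2.4)·(-2.4)) / 4 = 15.2/4 = 3.8
  Sample standard deviations s_i = √(s[i,i]):
  s(X_1) = √(6) = 2.4495
  s(X_2) = √(2.3) = 1.5166
  s(X_3) = √(3.8) = 1.9494

Step 3 — r_{ij} = s_{ij} / (s_i · s_j):
  r[X_1,X_1] = 1 (diagonal).
  r[X_1,X_2] = 1.5 / (2.4495 · 1.5166) = 1.5 / 3.7148 = 0.4038
  r[X_1,X_3] = 2.25 / (2.4495 · 1.9494) = 2.25 / 4.7749 = 0.4712
  r[X_2,X_2] = 1 (diagonal).
  r[X_2,X_3] = 2.7 / (1.5166 · 1.9494) = 2.7 / 2.9563 = 0.9133
  r[X_3,X_3] = 1 (diagonal).

R is symmetric with unit diagonal. Assembling:

R = [[1, 0.4038, 0.4712],
 [0.4038, 1, 0.9133],
 [0.4712, 0.9133, 1]]


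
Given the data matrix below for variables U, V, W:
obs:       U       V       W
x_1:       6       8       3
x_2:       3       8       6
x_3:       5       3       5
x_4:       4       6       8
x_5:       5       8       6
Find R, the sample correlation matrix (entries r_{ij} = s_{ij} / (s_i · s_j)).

Step 1 — column means:
  mean(U) = (6 + 3 + 5 + 4 + 5) / 5 = 23/5 = 4.6
  mean(V) = (8 + 8 + 3 + 6 + 8) / 5 = 33/5 = 6.6
  mean(W) = (3 + 6 + 5 + 8 + 6) / 5 = 28/5 = 5.6

Step 2 — sample variances and covariances s[i,j] = (1/(n-1)) · Σ_k (x_{k,i} - mean_i) · (x_{k,j} - mean_j), with n-1 = 4:
  s[U,U] = ((1.4)·(1.4) + (-1.6)·(-1.6) + (0.4)·(0.4) + (-0.6)·(-0.6) + (0.4)·(0.4)) / 4 = 5.2/4 = 1.3
  s[U,V] = ((1.4)·(1.4) + (-1.6)·(1.4) + (0.4)·(-3.6) + (-0.6)·(-0.6) + (0.4)·(1.4)) / 4 = -0.8/4 = -0.2
  s[U,W] = ((1.4)·(-2.6) + (-1.6)·(0.4) + (0.4)·(-0.6) + (-0.6)·(2.4) + (0.4)·(0.4)) / 4 = -5.8/4 = -1.45
  s[V,V] = ((1.4)·(1.4) + (1.4)·(1.4) + (-3.6)·(-3.6) + (-0.6)·(-0.6) + (1.4)·(1.4)) / 4 = 19.2/4 = 4.8
  s[V,W] = ((1.4)·(-2.6) + (1.4)·(0.4) + (-3.6)·(-0.6) + (-0.6)·(2.4) + (1.4)·(0.4)) / 4 = -1.8/4 = -0.45
  s[W,W] = ((-2.6)·(-2.6) + (0.4)·(0.4) + (-0.6)·(-0.6) + (2.4)·(2.4) + (0.4)·(0.4)) / 4 = 13.2/4 = 3.3
  Sample standard deviations s_i = √(s[i,i]):
  s(U) = √(1.3) = 1.1402
  s(V) = √(4.8) = 2.1909
  s(W) = √(3.3) = 1.8166

Step 3 — r_{ij} = s_{ij} / (s_i · s_j):
  r[U,U] = 1 (diagonal).
  r[U,V] = -0.2 / (1.1402 · 2.1909) = -0.2 / 2.498 = -0.0801
  r[U,W] = -1.45 / (1.1402 · 1.8166) = -1.45 / 2.0712 = -0.7001
  r[V,V] = 1 (diagonal).
  r[V,W] = -0.45 / (2.1909 · 1.8166) = -0.45 / 3.9799 = -0.1131
  r[W,W] = 1 (diagonal).

R is symmetric with unit diagonal. Assembling:

R = [[1, -0.0801, -0.7001],
 [-0.0801, 1, -0.1131],
 [-0.7001, -0.1131, 1]]


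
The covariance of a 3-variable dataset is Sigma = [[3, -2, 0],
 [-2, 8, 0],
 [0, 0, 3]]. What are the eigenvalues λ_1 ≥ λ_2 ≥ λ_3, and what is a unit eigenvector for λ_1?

Step 1 — characteristic polynomial p(λ) = det(λI - Sigma) = λ³ - tr·λ² + c_1·λ - det, where tr = trace, c_1 = sum of the principal 2×2 minors, det = det(Sigma):
  tr = 3 + 8 + 3 = 14,
  c_1 = (3·8 - (-2)²) + (3·3 - (0)²) + (8·3 - (0)²) = 20 + 9 + 24 = 53,
  det = 3·(8·3 - (0)²) - (-2)·((-2)·3 - (0)·(0)) + (0)·((-2)·(0) - 8·(0)) = 3·(24) - (-2)·(-6) + (0)·(0) = 60.
  So p(λ) = λ³ - 14λ² + 53λ - 60.
Step 2 — look for an integer root (rational root theorem: any rational root is an integer divisor of 60). Testing λ = 3:
  p(3) = 27 - 126 + 159 - 60 = 0  ✓
  Dividing out (λ - 3): p(λ) = (λ - 3)(λ² - 11λ + 20).
Step 3 — remaining eigenvalues from the quadratic λ² - 11λ + 20 = 0:
  Δ = 11² - 4·20 = 121 - 80 = 41,  λ = (11 ± √41)/2 = (11 ± 6.4031)/2 ≈ 8.7016 or 2.2984.
  Sorted: λ_1 = 8.7016,  λ_2 = 3,  λ_3 = 2.2984  (check: sum = 14 = tr ✓).

Step 4 — unit eigenvector for λ_1 ≈ 8.7016: v spans the null space of (Sigma - λ_1 I), whose rows are
  r_1 = (-5.7016, -2, 0),  r_2 = (-2, -0.7016, 0),  r_3 = (0, 0, -5.7016).
  v is orthogonal to every row, so take v ∝ r_1 × r_3 = ((-2)·(-5.7016) - (0)·(0), (0)·(0) - (-5.7016)·(-5.7016), (-5.7016)·(0) - (-2)·(0)) ≈ (11.4031, -32.5078, 0).
  Let u = (11.4031, -32.5078, 0).
  ||u|| = √((11.4031)² + (-32.5078)² + (0)²) = √(1186.789) ≈ 34.4498,  v_1 = u/||u|| ≈ (0.331, -0.9436, 0) (||v_1|| = 1).

λ_1 = 8.7016,  λ_2 = 3,  λ_3 = 2.2984;  v_1 ≈ (0.331, -0.9436, 0)


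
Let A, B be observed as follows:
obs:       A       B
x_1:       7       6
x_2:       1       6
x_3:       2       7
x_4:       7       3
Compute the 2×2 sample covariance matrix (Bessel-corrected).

Step 1 — column means:
  mean(A) = (7 + 1 + 2 + 7) / 4 = 17/4 = 4.25
  mean(B) = (6 + 6 + 7 + 3) / 4 = 22/4 = 5.5

Step 2 — sample covariance S[i,j] = (1/(n-1)) · Σ_k (x_{k,i} - mean_i) · (x_{k,j} - mean_j), with n-1 = 3.
  S[A,A] = ((2.75)·(2.75) + (-3.25)·(-3.25) + (-2.25)·(-2.25) + (2.75)·(2.75)) / 3 = 30.75/3 = 10.25
  S[A,B] = ((2.75)·(0.5) + (-3.25)·(0.5) + (-2.25)·(1.5) + (2.75)·(-2.5)) / 3 = -10.5/3 = -3.5
  S[B,B] = ((0.5)·(0.5) + (0.5)·(0.5) + (1.5)·(1.5) + (-2.5)·(-2.5)) / 3 = 9/3 = 3

S is symmetric (S[j,i] = S[i,j]). Assembling:

S = [[10.25, -3.5],
 [-3.5, 3]]


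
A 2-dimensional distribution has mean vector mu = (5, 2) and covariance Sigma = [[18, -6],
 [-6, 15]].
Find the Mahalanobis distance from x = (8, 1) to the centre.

Step 1 — centre the observation: (x - mu) = (3, -1).

Step 2 — invert Sigma. det(Sigma) = 18·15 - (-6)² = 234.
  Sigma^{-1} = (1/det) · [[d, -b], [-b, a]] = [[0.0641, 0.0256],
 [0.0256, 0.0769]].

Step 3 — form the quadratic (x - mu)^T · Sigma^{-1} · (x - mu):
  Sigma^{-1} · (x - mu) = (0.1667, 0).
  (x - mu)^T · [Sigma^{-1} · (x - mu)] = (3)·(0.1667) + (-1)·(0) = 0.5.

Step 4 — take square root: d = √(0.5) ≈ 0.7071.

d(x, mu) = √(0.5) ≈ 0.7071


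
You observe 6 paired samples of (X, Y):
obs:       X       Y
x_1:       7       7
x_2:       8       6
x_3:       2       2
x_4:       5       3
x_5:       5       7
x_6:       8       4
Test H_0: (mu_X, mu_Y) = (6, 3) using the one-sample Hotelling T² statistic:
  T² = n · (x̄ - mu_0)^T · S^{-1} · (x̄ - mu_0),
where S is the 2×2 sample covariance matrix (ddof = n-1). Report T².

Step 1 — sample mean vector:
  mean(X) = (7 + 8 + 2 + 5 + 5 + 8) / 6 = 35/6 = 5.8333
  mean(Y) = (7 + 6 + 2 + 3 + 7 + 4) / 6 = 29/6 = 4.8333
  x̄ = (5.8333, 4.8333),  deviation x̄ - mu_0 = (5.8333, 4.8333) - (6, 3) = (-0.1667, 1.8333).

Step 2 — sample covariance matrix, S[i,j] = (1/(n-1)) · Σ_k (x_{k,i} - mean_i) · (x_{k,j} - mean_j), divisor n-1 = 5:
  S[X,X] = ((1.1667)·(1.1667) + (2.1667)·(2.1667) + (-3.8333)·(-3.8333) + (-0.8333)·(-0.8333) + (-0.8333)·(-0.8333) + (2.1667)·(2.1667)) / 5 = 26.8333/5 = 5.3667
  S[X,Y] = ((1.1667)·(2.1667) + (2.1667)·(1.1667) + (-3.8333)·(-2.8333) + (-0.8333)·(-1.8333) + (-0.8333)·(2.1667) + (2.1667)·(-0.8333)) / 5 = 13.8333/5 = 2.7667
  S[Y,Y] = ((2.1667)·(2.1667) + (1.1667)·(1.1667) + (-2.8333)·(-2.8333) + (-1.8333)·(-1.8333) + (2.1667)·(2.1667) + (-0.8333)·(-0.8333)) / 5 = 22.8333/5 = 4.5667
  S = [[5.3667, 2.7667],
 [2.7667, 4.5667]].

Step 3 — invert S. det(S) = 5.3667·4.5667 - (2.7667)² = 16.8533.
  S^{-1} = (1/det) · [[d, -b], [-b, a]] = [[0.271, -0.1642],
 [-0.1642, 0.3184]].

Step 4 — quadratic form (x̄ - mu_0)^T · S^{-1} · (x̄ - mu_0):
  S^{-1} · (x̄ - mu_0) = (-0.3461, 0.6112),
  (x̄ - mu_0)^T · [...] = (-0.1667)·(-0.3461) + (1.8333)·(0.6112) = 1.1781.

Step 5 — scale by n: T² = 6 · 1.1781 = 7.0688.

T² ≈ 7.0688


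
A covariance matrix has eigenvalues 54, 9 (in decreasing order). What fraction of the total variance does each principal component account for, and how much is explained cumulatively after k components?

Step 1 — total variance = trace(Sigma) = Σ λ_i = 54 + 9 = 63.

Step 2 — fraction explained by component i = λ_i / Σ λ:
  PC1: 54/63 = 0.8571
  PC2: 9/63 = 0.1429

Step 3 — cumulative fraction after k components = (λ_1 + ... + λ_k) / Σ λ:
  k = 1: 54/63 = 0.8571
  k = 2: (54 + 9)/63 = 63/63 = 1

Summary (fraction, with percent):

explained: PC1 0.8571 (85.71%), PC2 0.1429 (14.29%);  cumulative: 0.8571, 1


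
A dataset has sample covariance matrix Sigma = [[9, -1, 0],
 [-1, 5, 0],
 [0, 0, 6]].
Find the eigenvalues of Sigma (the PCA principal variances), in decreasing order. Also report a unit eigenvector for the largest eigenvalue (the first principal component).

Step 1 — characteristic polynomial p(λ) = det(λI - Sigma) = λ³ - tr·λ² + c_1·λ - det, where tr = trace, c_1 = sum of the principal 2×2 minors, det = det(Sigma):
  tr = 9 + 5 + 6 = 20,
  c_1 = (9·5 - (-1)²) + (9·6 - (0)²) + (5·6 - (0)²) = 44 + 54 + 30 = 128,
  det = 9·(5·6 - (0)²) - (-1)·((-1)·6 - (0)·(0)) + (0)·((-1)·(0) - 5·(0)) = 9·(30) - (-1)·(-6) + (0)·(0) = 264.
  So p(λ) = λ³ - 20λ² + 128λ - 264.
Step 2 — look for an integer root (rational root theorem: any rational root is an integer divisor of 264). Testing λ = 6:
  p(6) = 216 - 720 + 768 - 264 = 0  ✓
  Dividing out (λ - 6): p(λ) = (λ - 6)(λ² - 14λ + 44).
Step 3 — remaining eigenvalues from the quadratic λ² - 14λ + 44 = 0:
  Δ = 14² - 4·44 = 196 - 176 = 20,  λ = (14 ± √20)/2 = (14 ± 4.4721)/2 ≈ 9.2361 or 4.7639.
  Sorted: λ_1 = 9.2361,  λ_2 = 6,  λ_3 = 4.7639  (check: sum = 20 = tr ✓).

Step 4 — unit eigenvector for λ_1 ≈ 9.2361: v spans the null space of (Sigma - λ_1 I), whose rows are
  r_1 = (-0.2361, -1, 0),  r_2 = (-1, -4.2361, 0),  r_3 = (0, 0, -3.2361).
  v is orthogonal to every row, so take v ∝ r_1 × r_3 = ((-1)·(-3.2361) - (0)·(0), (0)·(0) - (-0.2361)·(-3.2361), (-0.2361)·(0) - (-1)·(0)) ≈ (3.2361, -0.7639, 0).
  Let u = (3.2361, -0.7639, 0).
  ||u|| = √((3.2361)² + (-0.7639)² + (0)²) = √(11.0557) ≈ 3.325,  v_1 = u/||u|| ≈ (0.9732, -0.2298, 0) (||v_1|| = 1).

λ_1 = 9.2361,  λ_2 = 6,  λ_3 = 4.7639;  v_1 ≈ (0.9732, -0.2298, 0)


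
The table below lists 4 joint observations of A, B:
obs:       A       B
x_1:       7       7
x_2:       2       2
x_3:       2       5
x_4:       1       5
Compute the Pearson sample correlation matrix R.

Step 1 — column means:
  mean(A) = (7 + 2 + 2 + 1) / 4 = 12/4 = 3
  mean(B) = (7 + 2 + 5 + 5) / 4 = 19/4 = 4.75

Step 2 — sample variances and covariances s[i,j] = (1/(n-1)) · Σ_k (x_{k,i} - mean_i) · (x_{k,j} - mean_j), with n-1 = 3:
  s[A,A] = ((4)·(4) + (-1)·(-1) + (-1)·(-1) + (-2)·(-2)) / 3 = 22/3 = 7.3333
  s[A,B] = ((4)·(2.25) + (-1)·(-2.75) + (-1)·(0.25) + (-2)·(0.25)) / 3 = 11/3 = 3.6667
  s[B,B] = ((2.25)·(2.25) + (-2.75)·(-2.75) + (0.25)·(0.25) + (0.25)·(0.25)) / 3 = 12.75/3 = 4.25
  Sample standard deviations s_i = √(s[i,i]):
  s(A) = √(7.3333) = 2.708
  s(B) = √(4.25) = 2.0616

Step 3 — r_{ij} = s_{ij} / (s_i · s_j):
  r[A,A] = 1 (diagonal).
  r[A,B] = 3.6667 / (2.708 · 2.0616) = 3.6667 / 5.5827 = 0.6568
  r[B,B] = 1 (diagonal).

R is symmetric with unit diagonal. Assembling:

R = [[1, 0.6568],
 [0.6568, 1]]


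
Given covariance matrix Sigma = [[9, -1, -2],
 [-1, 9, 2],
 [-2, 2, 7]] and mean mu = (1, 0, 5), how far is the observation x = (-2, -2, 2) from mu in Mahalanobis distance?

Step 1 — centre the observation: (x - mu) = (-3, -2, -3).

Step 2 — invert Sigma (cofactor / det for 3×3, or solve directly):
  Sigma^{-1} = [[0.119, 0.006, 0.0323],
 [0.006, 0.119, -0.0323],
 [0.0323, -0.0323, 0.1613]].

Step 3 — form the quadratic (x - mu)^T · Sigma^{-1} · (x - mu):
  Sigma^{-1} · (x - mu) = (-0.4657, -0.1593, -0.5161).
  (x - mu)^T · [Sigma^{-1} · (x - mu)] = (-3)·(-0.4657) + (-2)·(-0.1593) + (-3)·(-0.5161) = 3.2641.

Step 4 — take square root: d = √(3.2641) ≈ 1.8067.

d(x, mu) = √(3.2641) ≈ 1.8067


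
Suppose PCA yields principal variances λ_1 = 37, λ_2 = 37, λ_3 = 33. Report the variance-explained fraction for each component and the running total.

Step 1 — total variance = trace(Sigma) = Σ λ_i = 37 + 37 + 33 = 107.

Step 2 — fraction explained by component i = λ_i / Σ λ:
  PC1: 37/107 = 0.3458
  PC2: 37/107 = 0.3458
  PC3: 33/107 = 0.3084

Step 3 — cumulative fraction after k components = (λ_1 + ... + λ_k) / Σ λ:
  k = 1: 37/107 = 0.3458
  k = 2: (37 + 37)/107 = 74/107 = 0.6916
  k = 3: (37 + 37 + 33)/107 = 107/107 = 1

Summary (fraction, with percent):

explained: PC1 0.3458 (34.58%), PC2 0.3458 (34.58%), PC3 0.3084 (30.84%);  cumulative: 0.3458, 0.6916, 1


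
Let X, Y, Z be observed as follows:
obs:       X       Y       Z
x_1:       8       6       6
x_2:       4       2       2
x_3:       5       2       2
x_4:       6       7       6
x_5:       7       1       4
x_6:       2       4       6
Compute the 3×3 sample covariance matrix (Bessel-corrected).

Step 1 — column means:
  mean(X) = (8 + 4 + 5 + 6 + 7 + 2) / 6 = 32/6 = 5.3333
  mean(Y) = (6 + 2 + 2 + 7 + 1 + 4) / 6 = 22/6 = 3.6667
  mean(Z) = (6 + 2 + 2 + 6 + 4 + 6) / 6 = 26/6 = 4.3333

Step 2 — sample covariance S[i,j] = (1/(n-1)) · Σ_k (x_{k,i} - mean_i) · (x_{k,j} - mean_j), with n-1 = 5.
  S[X,X] = ((2.6667)·(2.6667) + (-1.3333)·(-1.3333) + (-0.3333)·(-0.3333) + (0.6667)·(0.6667) + (1.6667)·(1.6667) + (-3.3333)·(-3.3333)) / 5 = 23.3333/5 = 4.6667
  S[X,Y] = ((2.6667)·(2.3333) + (-1.3333)·(-1.6667) + (-0.3333)·(-1.6667) + (0.6667)·(3.3333) + (1.6667)·(-2.6667) + (-3.3333)·(0.3333)) / 5 = 5.6667/5 = 1.1333
  S[X,Z] = ((2.6667)·(1.6667) + (-1.3333)·(-2.3333) + (-0.3333)·(-2.3333) + (0.6667)·(1.6667) + (1.6667)·(-0.3333) + (-3.3333)·(1.6667)) / 5 = 3.3333/5 = 0.6667
  S[Y,Y] = ((2.3333)·(2.3333) + (-1.6667)·(-1.6667) + (-1.6667)·(-1.6667) + (3.3333)·(3.3333) + (-2.6667)·(-2.6667) + (0.3333)·(0.3333)) / 5 = 29.3333/5 = 5.8667
  S[Y,Z] = ((2.3333)·(1.6667) + (-1.6667)·(-2.3333) + (-1.6667)·(-2.3333) + (3.3333)·(1.6667) + (-2.6667)·(-0.3333) + (0.3333)·(1.6667)) / 5 = 18.6667/5 = 3.7333
  S[Z,Z] = ((1.6667)·(1.6667) + (-2.3333)·(-2.3333) + (-2.3333)·(-2.3333) + (1.6667)·(1.6667) + (-0.3333)·(-0.3333) + (1.6667)·(1.6667)) / 5 = 19.3333/5 = 3.8667

S is symmetric (S[j,i] = S[i,j]). Assembling:

S = [[4.6667, 1.1333, 0.6667],
 [1.1333, 5.8667, 3.7333],
 [0.6667, 3.7333, 3.8667]]


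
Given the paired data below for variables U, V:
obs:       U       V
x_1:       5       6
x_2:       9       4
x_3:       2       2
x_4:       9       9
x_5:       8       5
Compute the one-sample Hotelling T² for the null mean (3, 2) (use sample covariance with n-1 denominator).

Step 1 — sample mean vector:
  mean(U) = (5 + 9 + 2 + 9 + 8) / 5 = 33/5 = 6.6
  mean(V) = (6 + 4 + 2 + 9 + 5) / 5 = 26/5 = 5.2
  x̄ = (6.6, 5.2),  deviation x̄ - mu_0 = (6.6, 5.2) - (3, 2) = (3.6, 3.2).

Step 2 — sample covariance matrix, S[i,j] = (1/(n-1)) · Σ_k (x_{k,i} - mean_i) · (x_{k,j} - mean_j), divisor n-1 = 4:
  S[U,U] = ((-1.6)·(-1.6) + (2.4)·(2.4) + (-4.6)·(-4.6) + (2.4)·(2.4) + (1.4)·(1.4)) / 4 = 37.2/4 = 9.3
  S[U,V] = ((-1.6)·(0.8) + (2.4)·(-1.2) + (-4.6)·(-3.2) + (2.4)·(3.8) + (1.4)·(-0.2)) / 4 = 19.4/4 = 4.85
  S[V,V] = ((0.8)·(0.8) + (-1.2)·(-1.2) + (-3.2)·(-3.2) + (3.8)·(3.8) + (-0.2)·(-0.2)) / 4 = 26.8/4 = 6.7
  S = [[9.3, 4.85],
 [4.85, 6.7]].

Step 3 — invert S. det(S) = 9.3·6.7 - (4.85)² = 38.7875.
  S^{-1} = (1/det) · [[d, -b], [-b, a]] = [[0.1727, -0.125],
 [-0.125, 0.2398]].

Step 4 — quadratic form (x̄ - mu_0)^T · S^{-1} · (x̄ - mu_0):
  S^{-1} · (x̄ - mu_0) = (0.2217, 0.3171),
  (x̄ - mu_0)^T · [...] = (3.6)·(0.2217) + (3.2)·(0.3171) = 1.813.

Step 5 — scale by n: T² = 5 · 1.813 = 9.0648.

T² ≈ 9.0648


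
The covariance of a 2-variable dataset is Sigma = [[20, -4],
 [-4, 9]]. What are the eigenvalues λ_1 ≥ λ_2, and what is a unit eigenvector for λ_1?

Step 1 — characteristic polynomial of 2×2 Sigma:
  det(Sigma - λI) = λ² - trace · λ + det = 0.
  trace = 20 + 9 = 29, det = 20·9 - (-4)² = 164.
Step 2 — discriminant:
  Δ = trace² - 4·det = 841 - 656 = 185.
Step 3 — eigenvalues:
  λ = (trace ± √Δ)/2 = (29 ± 13.6015)/2,
  λ_1 = 21.3007,  λ_2 = 7.6993.

Step 4 — unit eigenvector for λ_1: solve (Sigma - λ_1 I)v = 0. First row:
  (20 - 21.3007)·v_x + (-4)·v_y = 0, i.e. (-1.3007)·v_x + (-4)·v_y = 0,
  so v ∝ (b, λ_1 - a) = (-4, 1.3007); multiply by -1 so the first entry is positive: u = (4, -1.3007).
  ||u|| = √((4)² + (-1.3007)²) = √(17.6919) ≈ 4.2062,
  v_1 = u/||u|| ≈ (0.951, -0.3092) (||v_1|| = 1).

λ_1 = 21.3007,  λ_2 = 7.6993;  v_1 ≈ (0.951, -0.3092)


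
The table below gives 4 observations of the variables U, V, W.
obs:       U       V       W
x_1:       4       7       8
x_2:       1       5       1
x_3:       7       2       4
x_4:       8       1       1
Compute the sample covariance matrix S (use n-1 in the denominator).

Step 1 — column means:
  mean(U) = (4 + 1 + 7 + 8) / 4 = 20/4 = 5
  mean(V) = (7 + 5 + 2 + 1) / 4 = 15/4 = 3.75
  mean(W) = (8 + 1 + 4 + 1) / 4 = 14/4 = 3.5

Step 2 — sample covariance S[i,j] = (1/(n-1)) · Σ_k (x_{k,i} - mean_i) · (x_{k,j} - mean_j), with n-1 = 3.
  S[U,U] = ((-1)·(-1) + (-4)·(-4) + (2)·(2) + (3)·(3)) / 3 = 30/3 = 10
  S[U,V] = ((-1)·(3.25) + (-4)·(1.25) + (2)·(-1.75) + (3)·(-2.75)) / 3 = -20/3 = -6.6667
  S[U,W] = ((-1)·(4.5) + (-4)·(-2.5) + (2)·(0.5) + (3)·(-2.5)) / 3 = -1/3 = -0.3333
  S[V,V] = ((3.25)·(3.25) + (1.25)·(1.25) + (-1.75)·(-1.75) + (-2.75)·(-2.75)) / 3 = 22.75/3 = 7.5833
  S[V,W] = ((3.25)·(4.5) + (1.25)·(-2.5) + (-1.75)·(0.5) + (-2.75)·(-2.5)) / 3 = 17.5/3 = 5.8333
  S[W,W] = ((4.5)·(4.5) + (-2.5)·(-2.5) + (0.5)·(0.5) + (-2.5)·(-2.5)) / 3 = 33/3 = 11

S is symmetric (S[j,i] = S[i,j]). Assembling:

S = [[10, -6.6667, -0.3333],
 [-6.6667, 7.5833, 5.8333],
 [-0.3333, 5.8333, 11]]


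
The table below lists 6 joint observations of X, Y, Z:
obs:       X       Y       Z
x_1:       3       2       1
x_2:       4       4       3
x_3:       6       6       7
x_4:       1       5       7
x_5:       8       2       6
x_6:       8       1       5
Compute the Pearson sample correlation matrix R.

Step 1 — column means:
  mean(X) = (3 + 4 + 6 + 1 + 8 + 8) / 6 = 30/6 = 5
  mean(Y) = (2 + 4 + 6 + 5 + 2 + 1) / 6 = 20/6 = 3.3333
  mean(Z) = (1 + 3 + 7 + 7 + 6 + 5) / 6 = 29/6 = 4.8333

Step 2 — sample variances and covariances s[i,j] = (1/(n-1)) · Σ_k (x_{k,i} - mean_i) · (x_{k,j} - mean_j), with n-1 = 5:
  s[X,X] = ((-2)·(-2) + (-1)·(-1) + (1)·(1) + (-4)·(-4) + (3)·(3) + (3)·(3)) / 5 = 40/5 = 8
  s[X,Y] = ((-2)·(-1.3333) + (-1)·(0.6667) + (1)·(2.6667) + (-4)·(1.6667) + (3)·(-1.3333) + (3)·(-2.3333)) / 5 = -13/5 = -2.6
  s[X,Z] = ((-2)·(-3.8333) + (-1)·(-1.8333) + (1)·(2.1667) + (-4)·(2.1667) + (3)·(1.1667) + (3)·(0.1667)) / 5 = 7/5 = 1.4
  s[Y,Y] = ((-1.3333)·(-1.3333) + (0.6667)·(0.6667) + (2.6667)·(2.6667) + (1.6667)·(1.6667) + (-1.3333)·(-1.3333) + (-2.3333)·(-2.3333)) / 5 = 19.3333/5 = 3.8667
  s[Y,Z] = ((-1.3333)·(-3.8333) + (0.6667)·(-1.8333) + (2.6667)·(2.1667) + (1.6667)·(2.1667) + (-1.3333)·(1.1667) + (-2.3333)·(0.1667)) / 5 = 11.3333/5 = 2.2667
  s[Z,Z] = ((-3.8333)·(-3.8333) + (-1.8333)·(-1.8333) + (2.1667)·(2.1667) + (2.1667)·(2.1667) + (1.1667)·(1.1667) + (0.1667)·(0.1667)) / 5 = 28.8333/5 = 5.7667
  Sample standard deviations s_i = √(s[i,i]):
  s(X) = √(8) = 2.8284
  s(Y) = √(3.8667) = 1.9664
  s(Z) = √(5.7667) = 2.4014

Step 3 — r_{ij} = s_{ij} / (s_i · s_j):
  r[X,X] = 1 (diagonal).
  r[X,Y] = -2.6 / (2.8284 · 1.9664) = -2.6 / 5.5618 = -0.4675
  r[X,Z] = 1.4 / (2.8284 · 2.4014) = 1.4 / 6.7922 = 0.2061
  r[Y,Y] = 1 (diagonal).
  r[Y,Z] = 2.2667 / (1.9664 · 2.4014) = 2.2667 / 4.7221 = 0.48
  r[Z,Z] = 1 (diagonal).

R is symmetric with unit diagonal. Assembling:

R = [[1, -0.4675, 0.2061],
 [-0.4675, 1, 0.48],
 [0.2061, 0.48, 1]]


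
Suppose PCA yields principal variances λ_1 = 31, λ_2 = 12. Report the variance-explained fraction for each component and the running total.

Step 1 — total variance = trace(Sigma) = Σ λ_i = 31 + 12 = 43.

Step 2 — fraction explained by component i = λ_i / Σ λ:
  PC1: 31/43 = 0.7209
  PC2: 12/43 = 0.2791

Step 3 — cumulative fraction after k components = (λ_1 + ... + λ_k) / Σ λ:
  k = 1: 31/43 = 0.7209
  k = 2: (31 + 12)/43 = 43/43 = 1

Summary (fraction, with percent):

explained: PC1 0.7209 (72.09%), PC2 0.2791 (27.91%);  cumulative: 0.7209, 1


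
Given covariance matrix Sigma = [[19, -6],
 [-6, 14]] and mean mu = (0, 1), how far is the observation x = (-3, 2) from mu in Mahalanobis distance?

Step 1 — centre the observation: (x - mu) = (-3, 1).

Step 2 — invert Sigma. det(Sigma) = 19·14 - (-6)² = 230.
  Sigma^{-1} = (1/det) · [[d, -b], [-b, a]] = [[0.0609, 0.0261],
 [0.0261, 0.0826]].

Step 3 — form the quadratic (x - mu)^T · Sigma^{-1} · (x - mu):
  Sigma^{-1} · (x - mu) = (-0.1565, 0.0043).
  (x - mu)^T · [Sigma^{-1} · (x - mu)] = (-3)·(-0.1565) + (1)·(0.0043) = 0.4739.

Step 4 — take square root: d = √(0.4739) ≈ 0.6884.

d(x, mu) = √(0.4739) ≈ 0.6884


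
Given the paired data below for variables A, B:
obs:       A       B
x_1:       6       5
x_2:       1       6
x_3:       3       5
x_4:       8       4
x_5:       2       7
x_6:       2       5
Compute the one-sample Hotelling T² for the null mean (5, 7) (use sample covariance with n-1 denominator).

Step 1 — sample mean vector:
  mean(A) = (6 + 1 + 3 + 8 + 2 + 2) / 6 = 22/6 = 3.6667
  mean(B) = (5 + 6 + 5 + 4 + 7 + 5) / 6 = 32/6 = 5.3333
  x̄ = (3.6667, 5.3333),  deviation x̄ - mu_0 = (3.6667, 5.3333) - (5, 7) = (-1.3333, -1.6667).

Step 2 — sample covariance matrix, S[i,j] = (1/(n-1)) · Σ_k (x_{k,i} - mean_i) · (x_{k,j} - mean_j), divisor n-1 = 5:
  S[A,A] = ((2.3333)·(2.3333) + (-2.6667)·(-2.6667) + (-0.6667)·(-0.6667) + (4.3333)·(4.3333) + (-1.6667)·(-1.6667) + (-1.6667)·(-1.6667)) / 5 = 37.3333/5 = 7.4667
  S[A,B] = ((2.3333)·(-0.3333) + (-2.6667)·(0.6667) + (-0.6667)·(-0.3333) + (4.3333)·(-1.3333) + (-1.6667)·(1.6667) + (-1.6667)·(-0.3333)) / 5 = -10.3333/5 = -2.0667
  S[B,B] = ((-0.3333)·(-0.3333) + (0.6667)·(0.6667) + (-0.3333)·(-0.3333) + (-1.3333)·(-1.3333) + (1.6667)·(1.6667) + (-0.3333)·(-0.3333)) / 5 = 5.3333/5 = 1.0667
  S = [[7.4667, -2.0667],
 [-2.0667, 1.0667]].

Step 3 — invert S. det(S) = 7.4667·1.0667 - (-2.0667)² = 3.6933.
  S^{-1} = (1/det) · [[d, -b], [-b, a]] = [[0.2888, 0.5596],
 [0.5596, 2.0217]].

Step 4 — quadratic form (x̄ - mu_0)^T · S^{-1} · (x̄ - mu_0):
  S^{-1} · (x̄ - mu_0) = (-1.3177, -4.1155),
  (x̄ - mu_0)^T · [...] = (-1.3333)·(-1.3177) + (-1.6667)·(-4.1155) = 8.6161.

Step 5 — scale by n: T² = 6 · 8.6161 = 51.6968.

T² ≈ 51.6968


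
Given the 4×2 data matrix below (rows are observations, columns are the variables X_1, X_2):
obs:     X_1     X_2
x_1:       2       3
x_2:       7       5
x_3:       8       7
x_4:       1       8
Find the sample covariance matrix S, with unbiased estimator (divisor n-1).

Step 1 — column means:
  mean(X_1) = (2 + 7 + 8 + 1) / 4 = 18/4 = 4.5
  mean(X_2) = (3 + 5 + 7 + 8) / 4 = 23/4 = 5.75

Step 2 — sample covariance S[i,j] = (1/(n-1)) · Σ_k (x_{k,i} - mean_i) · (x_{k,j} - mean_j), with n-1 = 3.
  S[X_1,X_1] = ((-2.5)·(-2.5) + (2.5)·(2.5) + (3.5)·(3.5) + (-3.5)·(-3.5)) / 3 = 37/3 = 12.3333
  S[X_1,X_2] = ((-2.5)·(-2.75) + (2.5)·(-0.75) + (3.5)·(1.25) + (-3.5)·(2.25)) / 3 = 1.5/3 = 0.5
  S[X_2,X_2] = ((-2.75)·(-2.75) + (-0.75)·(-0.75) + (1.25)·(1.25) + (2.25)·(2.25)) / 3 = 14.75/3 = 4.9167

S is symmetric (S[j,i] = S[i,j]). Assembling:

S = [[12.3333, 0.5],
 [0.5, 4.9167]]


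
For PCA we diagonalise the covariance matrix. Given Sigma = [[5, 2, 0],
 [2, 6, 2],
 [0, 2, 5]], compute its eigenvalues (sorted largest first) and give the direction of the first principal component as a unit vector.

Step 1 — characteristic polynomial p(λ) = det(λI - Sigma) = λ³ - tr·λ² + c_1·λ - det, where tr = trace, c_1 = sum of the principal 2×2 minors, det = det(Sigma):
  tr = 5 + 6 + 5 = 16,
  c_1 = (5·6 - (2)²) + (5·5 - (0)²) + (6·5 - (2)²) = 26 + 25 + 26 = 77,
  det = 5·(6·5 - (2)²) - (2)·((2)·5 - (2)·(0)) + (0)·((2)·(2) - 6·(0)) = 5·(26) - (2)·(10) + (0)·(4) = 110.
  So p(λ) = λ³ - 16λ² + 77λ - 110.
Step 2 — look for an integer root (rational root theorem: any rational root is an integer divisor of 110). Testing λ = 5:
  p(5) = 125 - 400 + 385 - 110 = 0  ✓
  Dividing out (λ - 5): p(λ) = (λ - 5)(λ² - 11λ + 22).
Step 3 — remaining eigenvalues from the quadratic λ² - 11λ + 22 = 0:
  Δ = 11² - 4·22 = 121 - 88 = 33,  λ = (11 ± √33)/2 = (11 ± 5.7446)/2 ≈ 8.3723 or 2.6277.
  Sorted: λ_1 = 8.3723,  λ_2 = 5,  λ_3 = 2.6277  (check: sum = 16 = tr ✓).

Step 4 — unit eigenvector for λ_1 ≈ 8.3723: v spans the null space of (Sigma - λ_1 I), whose rows are
  r_1 = (-3.3723, 2, 0),  r_2 = (2, -2.3723, 2),  r_3 = (0, 2, -3.3723).
  v is orthogonal to every row, so take v ∝ r_1 × r_2 = ((2)·(2) - (0)·(-2.3723), (0)·(2) - (-3.3723)·(2), (-3.3723)·(-2.3723) - (2)·(2)) ≈ (4, 6.7446, 4).
  Let u = (4, 6.7446, 4).
  ||u|| = √((4)² + (6.7446)² + (4)²) = √(77.4891) ≈ 8.8028,  v_1 = u/||u|| ≈ (0.4544, 0.7662, 0.4544) (||v_1|| = 1).

λ_1 = 8.3723,  λ_2 = 5,  λ_3 = 2.6277;  v_1 ≈ (0.4544, 0.7662, 0.4544)


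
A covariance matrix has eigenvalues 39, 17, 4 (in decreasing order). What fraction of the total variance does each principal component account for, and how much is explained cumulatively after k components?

Step 1 — total variance = trace(Sigma) = Σ λ_i = 39 + 17 + 4 = 60.

Step 2 — fraction explained by component i = λ_i / Σ λ:
  PC1: 39/60 = 0.65
  PC2: 17/60 = 0.2833
  PC3: 4/60 = 0.0667

Step 3 — cumulative fraction after k components = (λ_1 + ... + λ_k) / Σ λ:
  k = 1: 39/60 = 0.65
  k = 2: (39 + 17)/60 = 56/60 = 0.9333
  k = 3: (39 + 17 + 4)/60 = 60/60 = 1

Summary (fraction, with percent):

explained: PC1 0.65 (65%), PC2 0.2833 (28.33%), PC3 0.0667 (6.67%);  cumulative: 0.65, 0.9333, 1


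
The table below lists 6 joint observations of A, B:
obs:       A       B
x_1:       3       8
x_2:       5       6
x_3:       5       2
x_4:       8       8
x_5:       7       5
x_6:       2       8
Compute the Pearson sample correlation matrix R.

Step 1 — column means:
  mean(A) = (3 + 5 + 5 + 8 + 7 + 2) / 6 = 30/6 = 5
  mean(B) = (8 + 6 + 2 + 8 + 5 + 8) / 6 = 37/6 = 6.1667

Step 2 — sample variances and covariances s[i,j] = (1/(n-1)) · Σ_k (x_{k,i} - mean_i) · (x_{k,j} - mean_j), with n-1 = 5:
  s[A,A] = ((-2)·(-2) + (0)·(0) + (0)·(0) + (3)·(3) + (2)·(2) + (-3)·(-3)) / 5 = 26/5 = 5.2
  s[A,B] = ((-2)·(1.8333) + (0)·(-0.1667) + (0)·(-4.1667) + (3)·(1.8333) + (2)·(-1.1667) + (-3)·(1.8333)) / 5 = -6/5 = -1.2
  s[B,B] = ((1.8333)·(1.8333) + (-0.1667)·(-0.1667) + (-4.1667)·(-4.1667) + (1.8333)·(1.8333) + (-1.1667)·(-1.1667) + (1.8333)·(1.8333)) / 5 = 28.8333/5 = 5.7667
  Sample standard deviations s_i = √(s[i,i]):
  s(A) = √(5.2) = 2.2804
  s(B) = √(5.7667) = 2.4014

Step 3 — r_{ij} = s_{ij} / (s_i · s_j):
  r[A,A] = 1 (diagonal).
  r[A,B] = -1.2 / (2.2804 · 2.4014) = -1.2 / 5.476 = -0.2191
  r[B,B] = 1 (diagonal).

R is symmetric with unit diagonal. Assembling:

R = [[1, -0.2191],
 [-0.2191, 1]]


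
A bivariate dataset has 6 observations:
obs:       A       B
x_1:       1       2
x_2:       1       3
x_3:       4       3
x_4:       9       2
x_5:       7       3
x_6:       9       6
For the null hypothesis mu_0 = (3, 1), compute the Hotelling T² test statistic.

Step 1 — sample mean vector:
  mean(A) = (1 + 1 + 4 + 9 + 7 + 9) / 6 = 31/6 = 5.1667
  mean(B) = (2 + 3 + 3 + 2 + 3 + 6) / 6 = 19/6 = 3.1667
  x̄ = (5.1667, 3.1667),  deviation x̄ - mu_0 = (5.1667, 3.1667) - (3, 1) = (2.1667, 2.1667).

Step 2 — sample covariance matrix, S[i,j] = (1/(n-1)) · Σ_k (x_{k,i} - mean_i) · (x_{k,j} - mean_j), divisor n-1 = 5:
  S[A,A] = ((-4.1667)·(-4.1667) + (-4.1667)·(-4.1667) + (-1.1667)·(-1.1667) + (3.8333)·(3.8333) + (1.8333)·(1.8333) + (3.8333)·(3.8333)) / 5 = 68.8333/5 = 13.7667
  S[A,B] = ((-4.1667)·(-1.1667) + (-4.1667)·(-0.1667) + (-1.1667)·(-0.1667) + (3.8333)·(-1.1667) + (1.8333)·(-0.1667) + (3.8333)·(2.8333)) / 5 = 11.8333/5 = 2.3667
  S[B,B] = ((-1.1667)·(-1.1667) + (-0.1667)·(-0.1667) + (-0.1667)·(-0.1667) + (-1.1667)·(-1.1667) + (-0.1667)·(-0.1667) + (2.8333)·(2.8333)) / 5 = 10.8333/5 = 2.1667
  S = [[13.7667, 2.3667],
 [2.3667, 2.1667]].

Step 3 — invert S. det(S) = 13.7667·2.1667 - (2.3667)² = 24.2267.
  S^{-1} = (1/det) · [[d, -b], [-b, a]] = [[0.0894, -0.0977],
 [-0.0977, 0.5682]].

Step 4 — quadratic form (x̄ - mu_0)^T · S^{-1} · (x̄ - mu_0):
  S^{-1} · (x̄ - mu_0) = (-0.0179, 1.0195),
  (x̄ - mu_0)^T · [...] = (2.1667)·(-0.0179) + (2.1667)·(1.0195) = 2.1702.

Step 5 — scale by n: T² = 6 · 2.1702 = 13.0215.

T² ≈ 13.0215


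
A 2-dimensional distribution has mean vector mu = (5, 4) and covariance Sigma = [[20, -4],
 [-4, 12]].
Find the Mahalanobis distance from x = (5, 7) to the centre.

Step 1 — centre the observation: (x - mu) = (0, 3).

Step 2 — invert Sigma. det(Sigma) = 20·12 - (-4)² = 224.
  Sigma^{-1} = (1/det) · [[d, -b], [-b, a]] = [[0.0536, 0.0179],
 [0.0179, 0.0893]].

Step 3 — form the quadratic (x - mu)^T · Sigma^{-1} · (x - mu):
  Sigma^{-1} · (x - mu) = (0.0536, 0.2679).
  (x - mu)^T · [Sigma^{-1} · (x - mu)] = (0)·(0.0536) + (3)·(0.2679) = 0.8036.

Step 4 — take square root: d = √(0.8036) ≈ 0.8964.

d(x, mu) = √(0.8036) ≈ 0.8964


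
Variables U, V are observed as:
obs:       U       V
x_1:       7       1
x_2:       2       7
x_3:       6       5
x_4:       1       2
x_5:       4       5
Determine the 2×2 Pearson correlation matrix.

Step 1 — column means:
  mean(U) = (7 + 2 + 6 + 1 + 4) / 5 = 20/5 = 4
  mean(V) = (1 + 7 + 5 + 2 + 5) / 5 = 20/5 = 4

Step 2 — sample variances and covariances s[i,j] = (1/(n-1)) · Σ_k (x_{k,i} - mean_i) · (x_{k,j} - mean_j), with n-1 = 4:
  s[U,U] = ((3)·(3) + (-2)·(-2) + (2)·(2) + (-3)·(-3) + (0)·(0)) / 4 = 26/4 = 6.5
  s[U,V] = ((3)·(-3) + (-2)·(3) + (2)·(1) + (-3)·(-2) + (0)·(1)) / 4 = -7/4 = -1.75
  s[V,V] = ((-3)·(-3) + (3)·(3) + (1)·(1) + (-2)·(-2) + (1)·(1)) / 4 = 24/4 = 6
  Sample standard deviations s_i = √(s[i,i]):
  s(U) = √(6.5) = 2.5495
  s(V) = √(6) = 2.4495

Step 3 — r_{ij} = s_{ij} / (s_i · s_j):
  r[U,U] = 1 (diagonal).
  r[U,V] = -1.75 / (2.5495 · 2.4495) = -1.75 / 6.245 = -0.2802
  r[V,V] = 1 (diagonal).

R is symmetric with unit diagonal. Assembling:

R = [[1, -0.2802],
 [-0.2802, 1]]


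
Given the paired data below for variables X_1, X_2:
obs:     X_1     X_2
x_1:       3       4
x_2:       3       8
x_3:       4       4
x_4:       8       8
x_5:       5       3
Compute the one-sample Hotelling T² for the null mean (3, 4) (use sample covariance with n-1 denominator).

Step 1 — sample mean vector:
  mean(X_1) = (3 + 3 + 4 + 8 + 5) / 5 = 23/5 = 4.6
  mean(X_2) = (4 + 8 + 4 + 8 + 3) / 5 = 27/5 = 5.4
  x̄ = (4.6, 5.4),  deviation x̄ - mu_0 = (4.6, 5.4) - (3, 4) = (1.6, 1.4).

Step 2 — sample covariance matrix, S[i,j] = (1/(n-1)) · Σ_k (x_{k,i} - mean_i) · (x_{k,j} - mean_j), divisor n-1 = 4:
  S[X_1,X_1] = ((-1.6)·(-1.6) + (-1.6)·(-1.6) + (-0.6)·(-0.6) + (3.4)·(3.4) + (0.4)·(0.4)) / 4 = 17.2/4 = 4.3
  S[X_1,X_2] = ((-1.6)·(-1.4) + (-1.6)·(2.6) + (-0.6)·(-1.4) + (3.4)·(2.6) + (0.4)·(-2.4)) / 4 = 6.8/4 = 1.7
  S[X_2,X_2] = ((-1.4)·(-1.4) + (2.6)·(2.6) + (-1.4)·(-1.4) + (2.6)·(2.6) + (-2.4)·(-2.4)) / 4 = 23.2/4 = 5.8
  S = [[4.3, 1.7],
 [1.7, 5.8]].

Step 3 — invert S. det(S) = 4.3·5.8 - (1.7)² = 22.05.
  S^{-1} = (1/det) · [[d, -b], [-b, a]] = [[0.263, -0.0771],
 [-0.0771, 0.195]].

Step 4 — quadratic form (x̄ - mu_0)^T · S^{-1} · (x̄ - mu_0):
  S^{-1} · (x̄ - mu_0) = (0.3129, 0.1497),
  (x̄ - mu_0)^T · [...] = (1.6)·(0.3129) + (1.4)·(0.1497) = 0.7102.

Step 5 — scale by n: T² = 5 · 0.7102 = 3.551.

T² ≈ 3.551


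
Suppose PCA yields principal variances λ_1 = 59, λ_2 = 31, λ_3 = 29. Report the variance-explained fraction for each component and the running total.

Step 1 — total variance = trace(Sigma) = Σ λ_i = 59 + 31 + 29 = 119.

Step 2 — fraction explained by component i = λ_i / Σ λ:
  PC1: 59/119 = 0.4958
  PC2: 31/119 = 0.2605
  PC3: 29/119 = 0.2437

Step 3 — cumulative fraction after k components = (λ_1 + ... + λ_k) / Σ λ:
  k = 1: 59/119 = 0.4958
  k = 2: (59 + 31)/119 = 90/119 = 0.7563
  k = 3: (59 + 31 + 29)/119 = 119/119 = 1

Summary (fraction, with percent):

explained: PC1 0.4958 (49.58%), PC2 0.2605 (26.05%), PC3 0.2437 (24.37%);  cumulative: 0.4958, 0.7563, 1


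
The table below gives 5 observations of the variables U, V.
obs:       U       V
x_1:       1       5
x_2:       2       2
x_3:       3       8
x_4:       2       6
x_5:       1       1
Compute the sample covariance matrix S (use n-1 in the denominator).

Step 1 — column means:
  mean(U) = (1 + 2 + 3 + 2 + 1) / 5 = 9/5 = 1.8
  mean(V) = (5 + 2 + 8 + 6 + 1) / 5 = 22/5 = 4.4

Step 2 — sample covariance S[i,j] = (1/(n-1)) · Σ_k (x_{k,i} - mean_i) · (x_{k,j} - mean_j), with n-1 = 4.
  S[U,U] = ((-0.8)·(-0.8) + (0.2)·(0.2) + (1.2)·(1.2) + (0.2)·(0.2) + (-0.8)·(-0.8)) / 4 = 2.8/4 = 0.7
  S[U,V] = ((-0.8)·(0.6) + (0.2)·(-2.4) + (1.2)·(3.6) + (0.2)·(1.6) + (-0.8)·(-3.4)) / 4 = 6.4/4 = 1.6
  S[V,V] = ((0.6)·(0.6) + (-2.4)·(-2.4) + (3.6)·(3.6) + (1.6)·(1.6) + (-3.4)·(-3.4)) / 4 = 33.2/4 = 8.3

S is symmetric (S[j,i] = S[i,j]). Assembling:

S = [[0.7, 1.6],
 [1.6, 8.3]]


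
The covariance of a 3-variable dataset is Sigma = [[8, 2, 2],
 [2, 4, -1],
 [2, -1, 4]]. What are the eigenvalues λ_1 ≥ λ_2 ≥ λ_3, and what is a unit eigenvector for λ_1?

Step 1 — characteristic polynomial p(λ) = det(λI - Sigma) = λ³ - tr·λ² + c_1·λ - det, where tr = trace, c_1 = sum of the principal 2×2 minors, det = det(Sigma):
  tr = 8 + 4 + 4 = 16,
  c_1 = (8·4 - (2)²) + (8·4 - (2)²) + (4·4 - (-1)²) = 28 + 28 + 15 = 71,
  det = 8·(4·4 - (-1)²) - (2)·((2)·4 - (-1)·(2)) + (2)·((2)·(-1) - 4·(2)) = 8·(15) - (2)·(10) + (2)·(-10) = 80.
  So p(λ) = λ³ - 16λ² + 71λ - 80.
Step 2 — look for an integer root (rational root theorem: any rational root is an integer divisor of 80). Testing λ = 5:
  p(5) = 125 - 400 + 355 - 80 = 0  ✓
  Dividing out (λ - 5): p(λ) = (λ - 5)(λ² - 11λ + 16).
Step 3 — remaining eigenvalues from the quadratic λ² - 11λ + 16 = 0:
  Δ = 11² - 4·16 = 121 - 64 = 57,  λ = (11 ± √57)/2 = (11 ± 7.5498)/2 ≈ 9.2749 or 1.7251.
  Sorted: λ_1 = 9.2749,  λ_2 = 5,  λ_3 = 1.7251  (check: sum = 16 = tr ✓).

Step 4 — unit eigenvector for λ_1 ≈ 9.2749: v spans the null space of (Sigma - λ_1 I), whose rows are
  r_1 = (-1.2749, 2, 2),  r_2 = (2, -5.2749, -1),  r_3 = (2, -1, -5.2749).
  v is orthogonal to every row, so take v ∝ r_1 × r_2 = ((2)·(-1) - (2)·(-5.2749), (2)·(2) - (-1.2749)·(-1), (-1.2749)·(-5.2749) - (2)·(2)) ≈ (8.5498, 2.7251, 2.7251).
  Let u = (8.5498, 2.7251, 2.7251).
  ||u|| = √((8.5498)² + (2.7251)² + (2.7251)²) = √(87.9518) ≈ 9.3783,  v_1 = u/||u|| ≈ (0.9117, 0.2906, 0.2906) (||v_1|| = 1).

λ_1 = 9.2749,  λ_2 = 5,  λ_3 = 1.7251;  v_1 ≈ (0.9117, 0.2906, 0.2906)


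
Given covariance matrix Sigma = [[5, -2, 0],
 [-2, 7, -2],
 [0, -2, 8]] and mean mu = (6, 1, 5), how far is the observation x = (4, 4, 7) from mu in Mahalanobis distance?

Step 1 — centre the observation: (x - mu) = (-2, 3, 2).

Step 2 — invert Sigma (cofactor / det for 3×3, or solve directly):
  Sigma^{-1} = [[0.2281, 0.0702, 0.0175],
 [0.0702, 0.1754, 0.0439],
 [0.0175, 0.0439, 0.136]].

Step 3 — form the quadratic (x - mu)^T · Sigma^{-1} · (x - mu):
  Sigma^{-1} · (x - mu) = (-0.2105, 0.4737, 0.3684).
  (x - mu)^T · [Sigma^{-1} · (x - mu)] = (-2)·(-0.2105) + (3)·(0.4737) + (2)·(0.3684) = 2.5789.

Step 4 — take square root: d = √(2.5789) ≈ 1.6059.

d(x, mu) = √(2.5789) ≈ 1.6059


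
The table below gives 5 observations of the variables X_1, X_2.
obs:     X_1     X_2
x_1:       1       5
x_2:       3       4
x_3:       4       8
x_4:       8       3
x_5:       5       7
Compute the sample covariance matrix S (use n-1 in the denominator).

Step 1 — column means:
  mean(X_1) = (1 + 3 + 4 + 8 + 5) / 5 = 21/5 = 4.2
  mean(X_2) = (5 + 4 + 8 + 3 + 7) / 5 = 27/5 = 5.4

Step 2 — sample covariance S[i,j] = (1/(n-1)) · Σ_k (x_{k,i} - mean_i) · (x_{k,j} - mean_j), with n-1 = 4.
  S[X_1,X_1] = ((-3.2)·(-3.2) + (-1.2)·(-1.2) + (-0.2)·(-0.2) + (3.8)·(3.8) + (0.8)·(0.8)) / 4 = 26.8/4 = 6.7
  S[X_1,X_2] = ((-3.2)·(-0.4) + (-1.2)·(-1.4) + (-0.2)·(2.6) + (3.8)·(-2.4) + (0.8)·(1.6)) / 4 = -5.4/4 = -1.35
  S[X_2,X_2] = ((-0.4)·(-0.4) + (-1.4)·(-1.4) + (2.6)·(2.6) + (-2.4)·(-2.4) + (1.6)·(1.6)) / 4 = 17.2/4 = 4.3

S is symmetric (S[j,i] = S[i,j]). Assembling:

S = [[6.7, -1.35],
 [-1.35, 4.3]]


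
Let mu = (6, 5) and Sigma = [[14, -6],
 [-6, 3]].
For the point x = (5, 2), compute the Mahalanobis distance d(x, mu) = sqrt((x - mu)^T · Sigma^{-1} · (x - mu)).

Step 1 — centre the observation: (x - mu) = (-1, -3).

Step 2 — invert Sigma. det(Sigma) = 14·3 - (-6)² = 6.
  Sigma^{-1} = (1/det) · [[d, -b], [-b, a]] = [[0.5, 1],
 [1, 2.3333]].

Step 3 — form the quadratic (x - mu)^T · Sigma^{-1} · (x - mu):
  Sigma^{-1} · (x - mu) = (-3.5, -8).
  (x - mu)^T · [Sigma^{-1} · (x - mu)] = (-1)·(-3.5) + (-3)·(-8) = 27.5.

Step 4 — take square root: d = √(27.5) ≈ 5.244.

d(x, mu) = √(27.5) ≈ 5.244
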